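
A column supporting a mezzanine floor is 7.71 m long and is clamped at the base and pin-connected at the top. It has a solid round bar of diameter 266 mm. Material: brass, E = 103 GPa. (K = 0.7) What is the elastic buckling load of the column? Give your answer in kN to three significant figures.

P_cr ≈ 8580 kN

I = πd⁴/64 = π×266⁴/64 = 2.458×10^8 mm⁴
I = 2.458×10^8 mm⁴ = 2.458×10^-4 m⁴
Effective length L_e = K·L = 0.7 × 7.71 = 5.397 m
P_cr = π²EI / L_e² = π² × 103×10⁹ × 2.458×10^-4 / 5.397² = 8.577×10^6 N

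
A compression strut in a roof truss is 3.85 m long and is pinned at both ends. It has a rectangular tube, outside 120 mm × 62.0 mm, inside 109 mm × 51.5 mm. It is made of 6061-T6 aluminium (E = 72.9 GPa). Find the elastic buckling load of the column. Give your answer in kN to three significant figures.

P_cr ≈ 55.5 kN

Weak-axis I_min = (h_o·b_o³ − h_i·b_i³)/12 with b_o = 62.0, b_i = 51.50 mm (shorter outer/inner sides).
I_min = (120×62.0³ − 109.0×51.50³)/12 = 1.143×10^6 mm⁴
I = 1.143×10^6 mm⁴ = 1.143×10^-6 m⁴
Effective length L_e = K·L = 1 × 3.85 = 3.850 m
P_cr = π²EI / L_e² = π² × 72.9×10⁹ × 1.143×10^-6 / 3.850² = 5.546×10^4 N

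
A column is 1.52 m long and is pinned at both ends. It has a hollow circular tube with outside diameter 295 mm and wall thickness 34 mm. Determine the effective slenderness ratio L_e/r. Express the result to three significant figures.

Inner diameter d_i = 295 − 2×34 = 227.0 mm
I = π(d_o⁴ − d_i⁴)/64 = π(295⁴ − 227.0⁴)/64 = 2.414×10^8 mm⁴
A = 2.788×10^4 mm²;  r_min = √(I/A) = √(2.414×10^8/2.788×10^4) = 93.06 mm
L_e = K·L = 1 × 1.52 m = 1.520 m = 1520.0 mm
λ = L_e / r_min = 1520.0 / 93.06 = 16.3

λ ≈ 16.3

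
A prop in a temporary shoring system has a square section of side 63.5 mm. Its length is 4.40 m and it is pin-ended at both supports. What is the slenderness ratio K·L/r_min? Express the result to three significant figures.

I = a⁴/12 = 63.5⁴/12 = 1.355×10^6 mm⁴
A = 4.032×10^3 mm²;  r_min = √(I/A) = √(1.355×10^6/4.032×10^3) = 18.33 mm
L_e = K·L = 1 × 4.40 m = 4.400 m = 4400.0 mm
λ = L_e / r_min = 4400.0 / 18.33 = 240

λ ≈ 240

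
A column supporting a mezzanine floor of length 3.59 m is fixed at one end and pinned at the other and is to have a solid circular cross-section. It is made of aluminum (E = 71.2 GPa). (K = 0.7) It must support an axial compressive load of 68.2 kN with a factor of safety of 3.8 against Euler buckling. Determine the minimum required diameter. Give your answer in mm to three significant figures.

Required P_cr = n·P = 3.8 × 68.2 = 259.2 kN
L_e = K·L = 0.7 × 3.59 = 2.513 m
Required I = P_cr·L_e²/(π²E) = 2.592×10^5 × 2.513² / (π² × 7.12×10^10) = 2.329×10^-6 m⁴
I_req = 2.329×10^6 mm⁴
Solid circle: I = πd⁴/64  ⇒  d = (64I/π)^(1/4) = (64×2.329×10^6/π)^(1/4) = 83.0 mm

d ≈ 83.0 mm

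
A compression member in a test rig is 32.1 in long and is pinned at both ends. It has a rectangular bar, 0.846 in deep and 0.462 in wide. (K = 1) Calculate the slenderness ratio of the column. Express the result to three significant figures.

λ ≈ 241

Buckling occurs about the weak axis: I_min = h·b³/12 with b = 0.462 in (the shorter side).
I_min = 0.846×0.462³/12 = 6.952×10^-3 in⁴
A = 0.3909 in²;  r_min = √(I/A) = √(6.952×10^-3/0.3909) = 0.1334 in
L_e = K·L = 1 × 32.1 = 32.10 in
λ = L_e / r_min = 32.100 / 0.1334 = 241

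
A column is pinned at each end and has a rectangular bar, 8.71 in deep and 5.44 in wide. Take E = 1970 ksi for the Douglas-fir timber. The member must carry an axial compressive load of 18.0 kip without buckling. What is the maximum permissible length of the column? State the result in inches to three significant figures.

Buckling occurs about the weak axis: I_min = h·b³/12 with b = 5.44 in (the shorter side).
I_min = 8.71×5.44³/12 = 116.9 in⁴
At the buckling limit P_cr = P = 1.800×10^4 lb
From P_cr = π²EI/(K·L)²:  L = (1/K)·√(π²EI/P_cr) = (1/1)·√(π²×1.97×10^6×116.9/1.800×10^4)
L = 355 in

L_max ≈ 355 in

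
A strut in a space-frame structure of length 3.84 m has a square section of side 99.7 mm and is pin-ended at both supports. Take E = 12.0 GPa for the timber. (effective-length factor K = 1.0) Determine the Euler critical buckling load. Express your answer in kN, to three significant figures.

I = a⁴/12 = 99.7⁴/12 = 8.234×10^6 mm⁴
I = 8.234×10^6 mm⁴ = 8.234×10^-6 m⁴
Effective length L_e = K·L = 1 × 3.84 = 3.840 m
P_cr = π²EI / L_e² = π² × 12.0×10⁹ × 8.234×10^-6 / 3.840² = 6.613×10^4 N

P_cr ≈ 66.1 kN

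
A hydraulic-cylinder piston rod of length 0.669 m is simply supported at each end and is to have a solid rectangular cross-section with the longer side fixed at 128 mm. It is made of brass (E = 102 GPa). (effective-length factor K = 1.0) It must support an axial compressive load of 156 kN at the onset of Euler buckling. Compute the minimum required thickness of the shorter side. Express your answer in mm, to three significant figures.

b ≈ 18.7 mm

L_e = K·L = 1 × 0.669 = 0.6690 m
Required I = P_cr·L_e²/(π²E) = 1.560×10^5 × 0.6690² / (π² × 1.02×10^11) = 6.935×10^-8 m⁴
I_req = 6.935×10^4 mm⁴
Rectangle, weak axis: I_min = h·b³/12 with h = 128 mm fixed  ⇒  b = (12I/h)^(1/3) = 18.7 mm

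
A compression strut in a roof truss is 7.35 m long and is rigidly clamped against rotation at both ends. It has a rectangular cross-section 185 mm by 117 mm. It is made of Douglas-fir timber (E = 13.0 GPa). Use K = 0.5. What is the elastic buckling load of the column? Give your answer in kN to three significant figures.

Buckling occurs about the weak axis: I_min = h·b³/12 with b = 117 mm (the shorter side).
I_min = 185×117³/12 = 2.469×10^7 mm⁴
I = 2.469×10^7 mm⁴ = 2.469×10^-5 m⁴
Effective length L_e = K·L = 0.5 × 7.35 = 3.675 m
P_cr = π²EI / L_e² = π² × 13.0×10⁹ × 2.469×10^-5 / 3.675² = 2.346×10^5 N

P_cr ≈ 235 kN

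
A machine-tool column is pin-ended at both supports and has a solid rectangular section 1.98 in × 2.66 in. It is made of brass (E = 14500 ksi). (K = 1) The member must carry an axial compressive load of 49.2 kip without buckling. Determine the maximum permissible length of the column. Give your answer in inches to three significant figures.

Buckling occurs about the weak axis: I_min = h·b³/12 with b = 1.98 in (the shorter side).
I_min = 2.66×1.98³/12 = 1.721 in⁴
At the buckling limit P_cr = P = 4.920×10^4 lb
From P_cr = π²EI/(K·L)²:  L = (1/K)·√(π²EI/P_cr) = (1/1)·√(π²×1.45×10^7×1.721/4.920×10^4)
L = 70.7 in

L_max ≈ 70.7 in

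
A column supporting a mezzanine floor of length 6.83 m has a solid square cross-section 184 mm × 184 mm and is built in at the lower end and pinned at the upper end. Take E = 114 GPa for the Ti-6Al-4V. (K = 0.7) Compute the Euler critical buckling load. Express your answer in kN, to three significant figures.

I = a⁴/12 = 184⁴/12 = 9.552×10^7 mm⁴
I = 9.552×10^7 mm⁴ = 9.552×10^-5 m⁴
Effective length L_e = K·L = 0.7 × 6.83 = 4.781 m
P_cr = π²EI / L_e² = π² × 114×10⁹ × 9.552×10^-5 / 4.781² = 4.702×10^6 N

P_cr ≈ 4700 kN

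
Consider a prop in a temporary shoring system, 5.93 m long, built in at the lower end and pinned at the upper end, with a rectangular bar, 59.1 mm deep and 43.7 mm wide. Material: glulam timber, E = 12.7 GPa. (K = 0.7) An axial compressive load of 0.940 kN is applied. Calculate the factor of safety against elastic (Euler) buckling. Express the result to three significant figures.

n ≈ 3.18

Buckling occurs about the weak axis: I_min = h·b³/12 with b = 43.7 mm (the shorter side).
I_min = 59.1×43.7³/12 = 4.110×10^5 mm⁴
I = 4.110×10^5 mm⁴ = 4.110×10^-7 m⁴
Effective length L_e = K·L = 0.7 × 5.93 = 4.151 m
P_cr = π²EI / L_e² = π² × 12.7×10⁹ × 4.110×10^-7 / 4.151² = 2.990×10^3 N
Factor of safety n = P_cr / P = 2.9898 / 0.940 = 3.18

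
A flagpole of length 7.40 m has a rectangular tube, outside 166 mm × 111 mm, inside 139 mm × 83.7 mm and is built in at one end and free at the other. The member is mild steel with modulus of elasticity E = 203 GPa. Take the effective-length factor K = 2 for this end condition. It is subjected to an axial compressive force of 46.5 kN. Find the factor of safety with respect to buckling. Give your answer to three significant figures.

Weak-axis I_min = (h_o·b_o³ − h_i·b_i³)/12 with b_o = 111, b_i = 83.70 mm (shorter outer/inner sides).
I_min = (166×111³ − 139.0×83.70³)/12 = 1.213×10^7 mm⁴
I = 1.213×10^7 mm⁴ = 1.213×10^-5 m⁴
Effective length L_e = K·L = 2 × 7.40 = 14.80 m
P_cr = π²EI / L_e² = π² × 203×10⁹ × 1.213×10^-5 / 14.80² = 1.109×10^5 N
Factor of safety n = P_cr / P = 110.92 / 46.5 = 2.39

n ≈ 2.39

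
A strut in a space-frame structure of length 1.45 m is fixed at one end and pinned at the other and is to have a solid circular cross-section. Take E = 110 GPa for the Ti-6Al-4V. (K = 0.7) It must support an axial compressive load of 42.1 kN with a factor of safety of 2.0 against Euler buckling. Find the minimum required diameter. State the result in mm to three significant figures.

d ≈ 35.7 mm

Required P_cr = n·P = 2.0 × 42.1 = 84.20 kN
L_e = K·L = 0.7 × 1.45 = 1.015 m
Required I = P_cr·L_e²/(π²E) = 8.420×10^4 × 1.015² / (π² × 1.10×10^11) = 7.990×10^-8 m⁴
I_req = 7.990×10^4 mm⁴
Solid circle: I = πd⁴/64  ⇒  d = (64I/π)^(1/4) = (64×7.990×10^4/π)^(1/4) = 35.7 mm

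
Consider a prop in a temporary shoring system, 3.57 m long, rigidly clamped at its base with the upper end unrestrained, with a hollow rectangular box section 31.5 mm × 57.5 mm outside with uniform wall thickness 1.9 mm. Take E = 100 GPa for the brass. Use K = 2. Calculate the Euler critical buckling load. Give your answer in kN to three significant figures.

P_cr ≈ 1.06 kN

Inner dimensions: h_i = 57.5 − 2×1.9 = 53.70 mm, b_i = 31.5 − 2×1.9 = 27.70 mm
Weak-axis I_min = (h_o·b_o³ − h_i·b_i³)/12 with b_o = 31.5, b_i = 27.70 mm (shorter outer/inner sides).
I_min = (57.5×31.5³ − 53.70×27.70³)/12 = 5.466×10^4 mm⁴
I = 5.466×10^4 mm⁴ = 5.466×10^-8 m⁴
Effective length L_e = K·L = 2 × 3.57 = 7.140 m
P_cr = π²EI / L_e² = π² × 100×10⁹ × 5.466×10^-8 / 7.140² = 1.058×10^3 N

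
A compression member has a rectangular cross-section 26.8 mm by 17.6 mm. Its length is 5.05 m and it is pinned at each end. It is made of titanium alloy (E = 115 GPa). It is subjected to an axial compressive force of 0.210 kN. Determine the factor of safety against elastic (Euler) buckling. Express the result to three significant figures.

n ≈ 2.58

Buckling occurs about the weak axis: I_min = h·b³/12 with b = 17.6 mm (the shorter side).
I_min = 26.8×17.6³/12 = 1.218×10^4 mm⁴
I = 1.218×10^4 mm⁴ = 1.218×10^-8 m⁴
Effective length L_e = K·L = 1 × 5.05 = 5.050 m
P_cr = π²EI / L_e² = π² × 115×10⁹ × 1.218×10^-8 / 5.050² = 541.9 N
Factor of safety n = P_cr / P = 0.54188 / 0.210 = 2.58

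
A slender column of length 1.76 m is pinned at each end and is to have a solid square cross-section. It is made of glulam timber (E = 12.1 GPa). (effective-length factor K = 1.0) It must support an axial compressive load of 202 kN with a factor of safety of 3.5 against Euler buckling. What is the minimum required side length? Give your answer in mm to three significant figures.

Required P_cr = n·P = 3.5 × 202 = 707.0 kN
L_e = K·L = 1 × 1.76 = 1.760 m
Required I = P_cr·L_e²/(π²E) = 7.070×10^5 × 1.760² / (π² × 1.21×10^10) = 1.834×10^-5 m⁴
I_req = 1.834×10^7 mm⁴
Solid square: I = a⁴/12  ⇒  a = (12I)^(1/4) = (12×1.834×10^7)^(1/4) = 122 mm

a ≈ 122 mm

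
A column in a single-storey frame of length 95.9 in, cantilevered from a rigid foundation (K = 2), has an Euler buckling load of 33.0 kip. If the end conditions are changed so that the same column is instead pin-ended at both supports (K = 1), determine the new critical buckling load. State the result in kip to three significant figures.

P_cr ∝ 1/K², so P_cr,new = P_cr,old × (K_old/K_new)² = 33.0 × (2/1)²
= 33.0 × 4.000 = 132 kip

P_cr ≈ 132 kip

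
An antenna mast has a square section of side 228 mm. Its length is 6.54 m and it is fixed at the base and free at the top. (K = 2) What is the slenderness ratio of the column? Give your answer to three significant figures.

λ ≈ 199

I = a⁴/12 = 228⁴/12 = 2.252×10^8 mm⁴
A = 5.198×10^4 mm²;  r_min = √(I/A) = √(2.252×10^8/5.198×10^4) = 65.82 mm
L_e = K·L = 2 × 6.54 m = 13.08 m = 13080 mm
λ = L_e / r_min = 13080 / 65.82 = 199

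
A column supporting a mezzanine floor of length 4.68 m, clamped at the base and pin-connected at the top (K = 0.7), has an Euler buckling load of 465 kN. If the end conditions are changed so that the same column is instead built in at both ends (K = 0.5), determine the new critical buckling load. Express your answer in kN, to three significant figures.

P_cr ≈ 911 kN

P_cr ∝ 1/K², so P_cr,new = P_cr,old × (K_old/K_new)² = 465 × (0.7/0.5)²
= 465 × 1.960 = 911 kN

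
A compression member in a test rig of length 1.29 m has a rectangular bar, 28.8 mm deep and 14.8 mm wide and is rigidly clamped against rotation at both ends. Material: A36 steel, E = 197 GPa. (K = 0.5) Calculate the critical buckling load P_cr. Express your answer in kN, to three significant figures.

Buckling occurs about the weak axis: I_min = h·b³/12 with b = 14.8 mm (the shorter side).
I_min = 28.8×14.8³/12 = 7.780×10^3 mm⁴
I = 7.780×10^3 mm⁴ = 7.780×10^-9 m⁴
Effective length L_e = K·L = 0.5 × 1.29 = 0.6450 m
P_cr = π²EI / L_e² = π² × 197×10⁹ × 7.780×10^-9 / 0.6450² = 3.636×10^4 N

P_cr ≈ 36.4 kN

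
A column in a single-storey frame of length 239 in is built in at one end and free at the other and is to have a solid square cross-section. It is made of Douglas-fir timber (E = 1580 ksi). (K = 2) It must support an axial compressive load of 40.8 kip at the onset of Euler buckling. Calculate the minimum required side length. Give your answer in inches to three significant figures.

a ≈ 9.20 in

L_e = K·L = 2 × 239 = 478.0 in
Required I = P_cr·L_e²/(π²E) = 4.080×10^4 × 478.0² / (π² × 1.58×10^6) = 597.8 in⁴
Solid square: I = a⁴/12  ⇒  a = (12I)^(1/4) = (12×597.8)^(1/4) = 9.20 in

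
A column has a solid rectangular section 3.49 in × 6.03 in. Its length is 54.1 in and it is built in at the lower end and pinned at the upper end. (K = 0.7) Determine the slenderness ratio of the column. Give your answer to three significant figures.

For a rectangle r_min = b/√12 = 3.49/√12 = 1.007 in
L_e = K·L = 0.7 × 54.1 = 37.87 in
λ = L_e / r_min = 37.870 / 1.007 = 37.6

λ ≈ 37.6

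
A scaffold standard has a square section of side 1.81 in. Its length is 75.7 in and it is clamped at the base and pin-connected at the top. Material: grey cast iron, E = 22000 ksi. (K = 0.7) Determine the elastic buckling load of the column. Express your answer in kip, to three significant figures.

P_cr ≈ 69.2 kip

I = a⁴/12 = 1.81⁴/12 = 0.8944 in⁴
Effective length L_e = K·L = 0.7 × 75.7 = 52.99 in
P_cr = π²EI / L_e² = π² × 22000×10³ × 0.8944 / 52.99² = 6.916×10^4 lb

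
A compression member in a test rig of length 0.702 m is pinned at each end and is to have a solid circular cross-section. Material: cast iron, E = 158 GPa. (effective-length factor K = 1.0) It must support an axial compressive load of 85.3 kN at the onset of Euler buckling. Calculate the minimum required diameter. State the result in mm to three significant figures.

L_e = K·L = 1 × 0.702 = 0.7020 m
Required I = P_cr·L_e²/(π²E) = 8.530×10^4 × 0.7020² / (π² × 1.58×10^11) = 2.696×10^-8 m⁴
I_req = 2.696×10^4 mm⁴
Solid circle: I = πd⁴/64  ⇒  d = (64I/π)^(1/4) = (64×2.696×10^4/π)^(1/4) = 27.2 mm

d ≈ 27.2 mm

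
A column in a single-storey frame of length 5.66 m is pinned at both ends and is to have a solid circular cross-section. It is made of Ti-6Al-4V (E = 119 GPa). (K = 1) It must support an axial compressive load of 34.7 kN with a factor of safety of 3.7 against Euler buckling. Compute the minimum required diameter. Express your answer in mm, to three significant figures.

d ≈ 91.9 mm

Required P_cr = n·P = 3.7 × 34.7 = 128.4 kN
L_e = K·L = 1 × 5.66 = 5.660 m
Required I = P_cr·L_e²/(π²E) = 1.284×10^5 × 5.660² / (π² × 1.19×10^11) = 3.502×10^-6 m⁴
I_req = 3.502×10^6 mm⁴
Solid circle: I = πd⁴/64  ⇒  d = (64I/π)^(1/4) = (64×3.502×10^6/π)^(1/4) = 91.9 mm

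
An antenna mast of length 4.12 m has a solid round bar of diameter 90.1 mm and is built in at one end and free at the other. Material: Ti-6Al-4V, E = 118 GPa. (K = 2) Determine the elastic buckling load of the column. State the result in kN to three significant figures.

P_cr ≈ 55.5 kN

I = πd⁴/64 = π×90.1⁴/64 = 3.235×10^6 mm⁴
I = 3.235×10^6 mm⁴ = 3.235×10^-6 m⁴
Effective length L_e = K·L = 2 × 4.12 = 8.240 m
P_cr = π²EI / L_e² = π² × 118×10⁹ × 3.235×10^-6 / 8.240² = 5.549×10^4 N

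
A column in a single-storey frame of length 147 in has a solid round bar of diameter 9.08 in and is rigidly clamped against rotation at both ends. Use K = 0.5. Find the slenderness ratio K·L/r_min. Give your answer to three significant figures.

I = πd⁴/64 = π×9.08⁴/64 = 333.7 in⁴
A = 64.75 in²;  r_min = √(I/A) = √(333.7/64.75) = 2.270 in
L_e = K·L = 0.5 × 147 = 73.50 in
λ = L_e / r_min = 73.500 / 2.270 = 32.4

λ ≈ 32.4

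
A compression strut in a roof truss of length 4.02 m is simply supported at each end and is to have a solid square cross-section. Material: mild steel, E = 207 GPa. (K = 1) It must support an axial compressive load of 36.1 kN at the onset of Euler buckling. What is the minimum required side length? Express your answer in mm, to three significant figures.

L_e = K·L = 1 × 4.02 = 4.020 m
Required I = P_cr·L_e²/(π²E) = 3.610×10^4 × 4.020² / (π² × 2.07×10^11) = 2.856×10^-7 m⁴
I_req = 2.856×10^5 mm⁴
Solid square: I = a⁴/12  ⇒  a = (12I)^(1/4) = (12×2.856×10^5)^(1/4) = 43.0 mm

a ≈ 43.0 mm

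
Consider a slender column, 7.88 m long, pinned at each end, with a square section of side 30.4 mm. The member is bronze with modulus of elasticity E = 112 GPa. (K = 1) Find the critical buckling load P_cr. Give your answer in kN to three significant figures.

I = a⁴/12 = 30.4⁴/12 = 7.117×10^4 mm⁴
I = 7.117×10^4 mm⁴ = 7.117×10^-8 m⁴
Effective length L_e = K·L = 1 × 7.88 = 7.880 m
P_cr = π²EI / L_e² = π² × 112×10⁹ × 7.117×10^-8 / 7.880² = 1.267×10^3 N

P_cr ≈ 1.27 kN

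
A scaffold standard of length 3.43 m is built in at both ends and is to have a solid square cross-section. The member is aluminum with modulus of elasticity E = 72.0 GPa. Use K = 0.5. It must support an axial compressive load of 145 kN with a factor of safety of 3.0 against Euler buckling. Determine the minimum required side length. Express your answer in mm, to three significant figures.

Required P_cr = n·P = 3.0 × 145 = 435.0 kN
L_e = K·L = 0.5 × 3.43 = 1.715 m
Required I = P_cr·L_e²/(π²E) = 4.350×10^5 × 1.715² / (π² × 7.20×10^10) = 1.800×10^-6 m⁴
I_req = 1.800×10^6 mm⁴
Solid square: I = a⁴/12  ⇒  a = (12I)^(1/4) = (12×1.800×10^6)^(1/4) = 68.2 mm

a ≈ 68.2 mm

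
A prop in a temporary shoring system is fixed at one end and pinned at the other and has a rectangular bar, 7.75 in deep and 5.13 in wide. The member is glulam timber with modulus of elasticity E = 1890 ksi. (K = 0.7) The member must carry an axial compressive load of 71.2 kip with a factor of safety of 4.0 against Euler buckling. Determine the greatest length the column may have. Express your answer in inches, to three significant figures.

L_max ≈ 108 in

Buckling occurs about the weak axis: I_min = h·b³/12 with b = 5.13 in (the shorter side).
I_min = 7.75×5.13³/12 = 87.19 in⁴
Required critical load P_cr = n·P = 4.0 × 71.2 = 284.8 kip = 2.848×10^5 lb
From P_cr = π²EI/(K·L)²:  L = (1/K)·√(π²EI/P_cr) = (1/0.7)·√(π²×1.89×10^6×87.19/2.848×10^5)
L = 108 in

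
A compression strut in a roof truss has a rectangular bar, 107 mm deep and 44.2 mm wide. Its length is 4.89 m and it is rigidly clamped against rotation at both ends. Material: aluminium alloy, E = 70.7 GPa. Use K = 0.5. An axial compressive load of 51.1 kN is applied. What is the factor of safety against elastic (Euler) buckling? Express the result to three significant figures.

n ≈ 1.76

Buckling occurs about the weak axis: I_min = h·b³/12 with b = 44.2 mm (the shorter side).
I_min = 107×44.2³/12 = 7.700×10^5 mm⁴
I = 7.700×10^5 mm⁴ = 7.700×10^-7 m⁴
Effective length L_e = K·L = 0.5 × 4.89 = 2.445 m
P_cr = π²EI / L_e² = π² × 70.7×10⁹ × 7.700×10^-7 / 2.445² = 8.987×10^4 N
Factor of safety n = P_cr / P = 89.873 / 51.1 = 1.76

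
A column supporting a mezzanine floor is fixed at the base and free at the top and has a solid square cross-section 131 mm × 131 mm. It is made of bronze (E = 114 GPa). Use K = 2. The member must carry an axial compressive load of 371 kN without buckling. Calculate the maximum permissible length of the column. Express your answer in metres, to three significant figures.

I = a⁴/12 = 131⁴/12 = 2.454×10^7 mm⁴
I = 2.454×10^-5 m⁴
At the buckling limit P_cr = P = 3.710×10^5 N
From P_cr = π²EI/(K·L)²:  L = (1/K)·√(π²EI/P_cr) = (1/2)·√(π²×1.14×10^11×2.454×10^-5/3.710×10^5)
L = 4.31 m

L_max ≈ 4.31 m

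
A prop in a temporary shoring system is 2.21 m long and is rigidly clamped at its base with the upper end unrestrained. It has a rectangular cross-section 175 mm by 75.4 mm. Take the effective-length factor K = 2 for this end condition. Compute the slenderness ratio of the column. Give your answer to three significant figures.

λ ≈ 203

For a rectangle r_min = b/√12 = 75.4/√12 = 21.77 mm
L_e = K·L = 2 × 2.21 m = 4.420 m = 4420.0 mm
λ = L_e / r_min = 4420.0 / 21.77 = 203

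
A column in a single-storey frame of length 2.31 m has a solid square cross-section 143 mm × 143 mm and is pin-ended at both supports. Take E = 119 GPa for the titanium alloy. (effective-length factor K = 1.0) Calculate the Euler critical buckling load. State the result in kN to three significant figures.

I = a⁴/12 = 143⁴/12 = 3.485×10^7 mm⁴
I = 3.485×10^7 mm⁴ = 3.485×10^-5 m⁴
Effective length L_e = K·L = 1 × 2.31 = 2.310 m
P_cr = π²EI / L_e² = π² × 119×10⁹ × 3.485×10^-5 / 2.310² = 7.670×10^6 N

P_cr ≈ 7670 kN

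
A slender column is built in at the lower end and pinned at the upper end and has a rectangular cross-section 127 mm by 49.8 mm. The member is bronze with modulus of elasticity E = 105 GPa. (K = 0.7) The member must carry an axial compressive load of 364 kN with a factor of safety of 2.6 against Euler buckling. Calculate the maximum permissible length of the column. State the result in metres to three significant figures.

L_max ≈ 1.71 m

Buckling occurs about the weak axis: I_min = h·b³/12 with b = 49.8 mm (the shorter side).
I_min = 127×49.8³/12 = 1.307×10^6 mm⁴
I = 1.307×10^-6 m⁴
Required critical load P_cr = n·P = 2.6 × 364 = 946.4 kN = 9.464×10^5 N
From P_cr = π²EI/(K·L)²:  L = (1/K)·√(π²EI/P_cr) = (1/0.7)·√(π²×1.05×10^11×1.307×10^-6/9.464×10^5)
L = 1.71 m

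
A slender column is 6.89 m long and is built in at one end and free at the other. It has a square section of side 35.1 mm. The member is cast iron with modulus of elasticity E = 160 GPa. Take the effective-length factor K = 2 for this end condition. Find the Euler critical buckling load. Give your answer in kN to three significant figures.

P_cr ≈ 1.05 kN

I = a⁴/12 = 35.1⁴/12 = 1.265×10^5 mm⁴
I = 1.265×10^5 mm⁴ = 1.265×10^-7 m⁴
Effective length L_e = K·L = 2 × 6.89 = 13.78 m
P_cr = π²EI / L_e² = π² × 160×10⁹ × 1.265×10^-7 / 13.78² = 1.052×10^3 N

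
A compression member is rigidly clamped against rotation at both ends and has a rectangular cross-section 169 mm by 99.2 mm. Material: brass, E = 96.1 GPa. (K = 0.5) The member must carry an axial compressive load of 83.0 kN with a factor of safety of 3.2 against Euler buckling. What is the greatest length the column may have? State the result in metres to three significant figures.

L_max ≈ 14.0 m

Buckling occurs about the weak axis: I_min = h·b³/12 with b = 99.2 mm (the shorter side).
I_min = 169×99.2³/12 = 1.375×10^7 mm⁴
I = 1.375×10^-5 m⁴
Required critical load P_cr = n·P = 3.2 × 83.0 = 265.6 kN = 2.656×10^5 N
From P_cr = π²EI/(K·L)²:  L = (1/K)·√(π²EI/P_cr) = (1/0.5)·√(π²×9.61×10^10×1.375×10^-5/2.656×10^5)
L = 14.0 m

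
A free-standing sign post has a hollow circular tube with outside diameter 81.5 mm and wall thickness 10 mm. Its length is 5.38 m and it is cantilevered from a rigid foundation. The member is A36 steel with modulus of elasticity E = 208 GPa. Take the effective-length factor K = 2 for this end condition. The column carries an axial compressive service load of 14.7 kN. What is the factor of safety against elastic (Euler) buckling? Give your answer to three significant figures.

Inner diameter d_i = 81.5 − 2×10 = 61.50 mm
I = π(d_o⁴ − d_i⁴)/64 = π(81.5⁴ − 61.50⁴)/64 = 1.463×10^6 mm⁴
I = 1.463×10^6 mm⁴ = 1.463×10^-6 m⁴
Effective length L_e = K·L = 2 × 5.38 = 10.76 m
P_cr = π²EI / L_e² = π² × 208×10⁹ × 1.463×10^-6 / 10.76² = 2.595×10^4 N
Factor of safety n = P_cr / P = 25.950 / 14.7 = 1.77

n ≈ 1.77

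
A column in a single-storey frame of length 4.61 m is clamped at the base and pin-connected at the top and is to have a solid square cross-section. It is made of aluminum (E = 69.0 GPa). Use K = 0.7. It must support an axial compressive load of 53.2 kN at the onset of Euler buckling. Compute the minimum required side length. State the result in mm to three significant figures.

a ≈ 55.9 mm

L_e = K·L = 0.7 × 4.61 = 3.227 m
Required I = P_cr·L_e²/(π²E) = 5.320×10^4 × 3.227² / (π² × 6.90×10^10) = 8.135×10^-7 m⁴
I_req = 8.135×10^5 mm⁴
Solid square: I = a⁴/12  ⇒  a = (12I)^(1/4) = (12×8.135×10^5)^(1/4) = 55.9 mm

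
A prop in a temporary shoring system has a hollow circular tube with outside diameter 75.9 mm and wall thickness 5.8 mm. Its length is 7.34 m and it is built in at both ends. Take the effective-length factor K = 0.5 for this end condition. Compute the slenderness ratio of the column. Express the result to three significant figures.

Inner diameter d_i = 75.9 − 2×5.8 = 64.30 mm
I = π(d_o⁴ − d_i⁴)/64 = π(75.9⁴ − 64.30⁴)/64 = 7.900×10^5 mm⁴
A = 1.277×10^3 mm²;  r_min = √(I/A) = √(7.900×10^5/1.277×10^3) = 24.87 mm
L_e = K·L = 0.5 × 7.34 m = 3.670 m = 3670.0 mm
λ = L_e / r_min = 3670.0 / 24.87 = 148

λ ≈ 148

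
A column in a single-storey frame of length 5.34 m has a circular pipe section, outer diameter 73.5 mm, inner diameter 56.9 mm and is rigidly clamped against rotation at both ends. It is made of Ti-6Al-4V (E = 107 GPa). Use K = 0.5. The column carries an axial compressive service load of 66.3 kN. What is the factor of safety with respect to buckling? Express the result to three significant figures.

d_o = 73.5 mm, d_i = 56.9 mm
I = π(d_o⁴ − d_i⁴)/64 = π(73.5⁴ − 56.90⁴)/64 = 9.180×10^5 mm⁴
I = 9.180×10^5 mm⁴ = 9.180×10^-7 m⁴
Effective length L_e = K·L = 0.5 × 5.34 = 2.670 m
P_cr = π²EI / L_e² = π² × 107×10⁹ × 9.180×10^-7 / 2.670² = 1.360×10^5 N
Factor of safety n = P_cr / P = 136.00 / 66.3 = 2.05

n ≈ 2.05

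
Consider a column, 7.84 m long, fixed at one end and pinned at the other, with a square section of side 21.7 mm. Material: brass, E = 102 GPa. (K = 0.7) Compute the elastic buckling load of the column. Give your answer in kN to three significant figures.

I = a⁴/12 = 21.7⁴/12 = 1.848×10^4 mm⁴
I = 1.848×10^4 mm⁴ = 1.848×10^-8 m⁴
Effective length L_e = K·L = 0.7 × 7.84 = 5.488 m
P_cr = π²EI / L_e² = π² × 102×10⁹ × 1.848×10^-8 / 5.488² = 617.6 N

P_cr ≈ 0.618 kN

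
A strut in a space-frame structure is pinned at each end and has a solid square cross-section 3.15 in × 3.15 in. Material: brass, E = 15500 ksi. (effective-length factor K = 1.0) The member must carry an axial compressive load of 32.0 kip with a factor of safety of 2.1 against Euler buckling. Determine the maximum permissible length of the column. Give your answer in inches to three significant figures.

I = a⁴/12 = 3.15⁴/12 = 8.205 in⁴
Required critical load P_cr = n·P = 2.1 × 32.0 = 67.20 kip = 6.720×10^4 lb
From P_cr = π²EI/(K·L)²:  L = (1/K)·√(π²EI/P_cr) = (1/1)·√(π²×1.55×10^7×8.205/6.720×10^4)
L = 137 in

L_max ≈ 137 in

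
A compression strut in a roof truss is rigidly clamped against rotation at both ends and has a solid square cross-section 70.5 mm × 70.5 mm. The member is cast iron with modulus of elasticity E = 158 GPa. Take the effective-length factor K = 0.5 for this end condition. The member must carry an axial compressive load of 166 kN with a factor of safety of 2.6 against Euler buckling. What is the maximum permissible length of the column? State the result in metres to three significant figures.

I = a⁴/12 = 70.5⁴/12 = 2.059×10^6 mm⁴
I = 2.059×10^-6 m⁴
Required critical load P_cr = n·P = 2.6 × 166 = 431.6 kN = 4.316×10^5 N
From P_cr = π²EI/(K·L)²:  L = (1/K)·√(π²EI/P_cr) = (1/0.5)·√(π²×1.58×10^11×2.059×10^-6/4.316×10^5)
L = 5.45 m

L_max ≈ 5.45 m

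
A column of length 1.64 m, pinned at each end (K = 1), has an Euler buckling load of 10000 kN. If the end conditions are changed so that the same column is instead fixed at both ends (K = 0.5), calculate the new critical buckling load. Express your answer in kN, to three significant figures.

P_cr ≈ 40000 kN

P_cr ∝ 1/K², so P_cr,new = P_cr,old × (K_old/K_new)² = 10000 × (1/0.5)²
= 10000 × 4.000 = 40000 kN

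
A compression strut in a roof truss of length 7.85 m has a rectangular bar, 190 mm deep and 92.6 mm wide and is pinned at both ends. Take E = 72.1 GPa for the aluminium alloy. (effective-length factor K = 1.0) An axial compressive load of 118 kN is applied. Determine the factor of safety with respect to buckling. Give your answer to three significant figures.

n ≈ 1.23

Buckling occurs about the weak axis: I_min = h·b³/12 with b = 92.6 mm (the shorter side).
I_min = 190×92.6³/12 = 1.257×10^7 mm⁴
I = 1.257×10^7 mm⁴ = 1.257×10^-5 m⁴
Effective length L_e = K·L = 1 × 7.85 = 7.850 m
P_cr = π²EI / L_e² = π² × 72.1×10⁹ × 1.257×10^-5 / 7.850² = 1.452×10^5 N
Factor of safety n = P_cr / P = 145.18 / 118 = 1.23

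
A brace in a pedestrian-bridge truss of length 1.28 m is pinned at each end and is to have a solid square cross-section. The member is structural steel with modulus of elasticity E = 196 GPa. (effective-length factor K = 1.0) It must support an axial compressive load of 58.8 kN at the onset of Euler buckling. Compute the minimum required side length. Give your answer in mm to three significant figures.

a ≈ 27.8 mm

L_e = K·L = 1 × 1.28 = 1.280 m
Required I = P_cr·L_e²/(π²E) = 5.880×10^4 × 1.280² / (π² × 1.96×10^11) = 4.980×10^-8 m⁴
I_req = 4.980×10^4 mm⁴
Solid square: I = a⁴/12  ⇒  a = (12I)^(1/4) = (12×4.980×10^4)^(1/4) = 27.8 mm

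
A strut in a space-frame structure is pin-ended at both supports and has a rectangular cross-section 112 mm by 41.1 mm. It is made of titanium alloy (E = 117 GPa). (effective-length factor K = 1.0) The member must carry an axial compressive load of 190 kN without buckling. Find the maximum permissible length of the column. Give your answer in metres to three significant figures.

Buckling occurs about the weak axis: I_min = h·b³/12 with b = 41.1 mm (the shorter side).
I_min = 112×41.1³/12 = 6.480×10^5 mm⁴
I = 6.480×10^-7 m⁴
At the buckling limit P_cr = P = 1.900×10^5 N
From P_cr = π²EI/(K·L)²:  L = (1/K)·√(π²EI/P_cr) = (1/1)·√(π²×1.17×10^11×6.480×10^-7/1.900×10^5)
L = 1.98 m

L_max ≈ 1.98 m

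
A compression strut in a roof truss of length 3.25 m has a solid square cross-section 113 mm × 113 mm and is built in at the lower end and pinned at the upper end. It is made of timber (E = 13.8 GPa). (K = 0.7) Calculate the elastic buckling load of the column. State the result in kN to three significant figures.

I = a⁴/12 = 113⁴/12 = 1.359×10^7 mm⁴
I = 1.359×10^7 mm⁴ = 1.359×10^-5 m⁴
Effective length L_e = K·L = 0.7 × 3.25 = 2.275 m
P_cr = π²EI / L_e² = π² × 13.8×10⁹ × 1.359×10^-5 / 2.275² = 3.576×10^5 N

P_cr ≈ 358 kN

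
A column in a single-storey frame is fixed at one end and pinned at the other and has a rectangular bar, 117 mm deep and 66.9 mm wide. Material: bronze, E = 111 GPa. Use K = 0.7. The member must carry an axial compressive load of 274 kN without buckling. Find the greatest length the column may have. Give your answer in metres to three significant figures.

Buckling occurs about the weak axis: I_min = h·b³/12 with b = 66.9 mm (the shorter side).
I_min = 117×66.9³/12 = 2.919×10^6 mm⁴
I = 2.919×10^-6 m⁴
At the buckling limit P_cr = P = 2.740×10^5 N
From P_cr = π²EI/(K·L)²:  L = (1/K)·√(π²EI/P_cr) = (1/0.7)·√(π²×1.11×10^11×2.919×10^-6/2.740×10^5)
L = 4.88 m

L_max ≈ 4.88 m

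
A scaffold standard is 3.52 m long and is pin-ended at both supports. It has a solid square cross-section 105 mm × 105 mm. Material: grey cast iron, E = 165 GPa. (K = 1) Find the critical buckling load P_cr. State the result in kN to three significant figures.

P_cr ≈ 1330 kN

I = a⁴/12 = 105⁴/12 = 1.013×10^7 mm⁴
I = 1.013×10^7 mm⁴ = 1.013×10^-5 m⁴
Effective length L_e = K·L = 1 × 3.52 = 3.520 m
P_cr = π²EI / L_e² = π² × 165×10⁹ × 1.013×10^-5 / 3.520² = 1.331×10^6 N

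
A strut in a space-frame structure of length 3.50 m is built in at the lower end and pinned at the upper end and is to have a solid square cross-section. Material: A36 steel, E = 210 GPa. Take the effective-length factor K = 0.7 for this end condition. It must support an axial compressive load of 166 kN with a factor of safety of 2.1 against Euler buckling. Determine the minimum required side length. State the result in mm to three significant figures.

Required P_cr = n·P = 2.1 × 166 = 348.6 kN
L_e = K·L = 0.7 × 3.50 = 2.450 m
Required I = P_cr·L_e²/(π²E) = 3.486×10^5 × 2.450² / (π² × 2.10×10^11) = 1.010×10^-6 m⁴
I_req = 1.010×10^6 mm⁴
Solid square: I = a⁴/12  ⇒  a = (12I)^(1/4) = (12×1.010×10^6)^(1/4) = 59.0 mm

a ≈ 59.0 mm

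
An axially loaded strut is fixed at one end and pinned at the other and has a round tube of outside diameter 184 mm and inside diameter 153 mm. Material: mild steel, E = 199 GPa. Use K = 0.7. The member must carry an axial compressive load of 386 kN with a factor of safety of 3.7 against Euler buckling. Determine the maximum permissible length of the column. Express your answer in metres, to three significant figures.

d_o = 184 mm, d_i = 153 mm
I = π(d_o⁴ − d_i⁴)/64 = π(184⁴ − 153.0⁴)/64 = 2.937×10^7 mm⁴
I = 2.937×10^-5 m⁴
Required critical load P_cr = n·P = 3.7 × 386 = 1428 kN = 1.428×10^6 N
From P_cr = π²EI/(K·L)²:  L = (1/K)·√(π²EI/P_cr) = (1/0.7)·√(π²×1.99×10^11×2.937×10^-5/1.428×10^6)
L = 9.08 m

L_max ≈ 9.08 m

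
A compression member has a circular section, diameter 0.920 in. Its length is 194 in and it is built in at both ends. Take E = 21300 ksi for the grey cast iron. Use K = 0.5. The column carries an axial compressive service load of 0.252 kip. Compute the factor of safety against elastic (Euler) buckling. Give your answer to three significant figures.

I = πd⁴/64 = π×0.920⁴/64 = 3.517×10^-2 in⁴
Effective length L_e = K·L = 0.5 × 194 = 97.00 in
P_cr = π²EI / L_e² = π² × 21300×10³ × 3.517×10^-2 / 97.00² = 785.7 lb
Factor of safety n = P_cr / P = 0.78570 / 0.252 = 3.12

n ≈ 3.12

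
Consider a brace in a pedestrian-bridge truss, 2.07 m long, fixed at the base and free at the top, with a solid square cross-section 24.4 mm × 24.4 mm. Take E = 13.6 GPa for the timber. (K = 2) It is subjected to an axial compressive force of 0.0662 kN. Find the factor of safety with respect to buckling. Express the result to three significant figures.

I = a⁴/12 = 24.4⁴/12 = 2.954×10^4 mm⁴
I = 2.954×10^4 mm⁴ = 2.954×10^-8 m⁴
Effective length L_e = K·L = 2 × 2.07 = 4.140 m
P_cr = π²EI / L_e² = π² × 13.6×10⁹ × 2.954×10^-8 / 4.140² = 231.3 N
Factor of safety n = P_cr / P = 0.23132 / 0.0662 = 3.49

n ≈ 3.49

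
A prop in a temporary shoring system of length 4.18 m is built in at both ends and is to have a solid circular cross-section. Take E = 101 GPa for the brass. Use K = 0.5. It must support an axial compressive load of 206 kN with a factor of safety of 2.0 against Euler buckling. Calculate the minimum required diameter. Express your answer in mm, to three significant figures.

Required P_cr = n·P = 2.0 × 206 = 412.0 kN
L_e = K·L = 0.5 × 4.18 = 2.090 m
Required I = P_cr·L_e²/(π²E) = 4.120×10^5 × 2.090² / (π² × 1.01×10^11) = 1.805×10^-6 m⁴
I_req = 1.805×10^6 mm⁴
Solid circle: I = πd⁴/64  ⇒  d = (64I/π)^(1/4) = (64×1.805×10^6/π)^(1/4) = 77.9 mm

d ≈ 77.9 mm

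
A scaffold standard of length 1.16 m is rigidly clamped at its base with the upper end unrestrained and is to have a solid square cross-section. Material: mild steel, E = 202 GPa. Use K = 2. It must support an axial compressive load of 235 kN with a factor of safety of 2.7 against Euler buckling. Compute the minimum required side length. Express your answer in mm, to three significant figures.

a ≈ 67.3 mm

Required P_cr = n·P = 2.7 × 235 = 634.5 kN
L_e = K·L = 2 × 1.16 = 2.320 m
Required I = P_cr·L_e²/(π²E) = 6.345×10^5 × 2.320² / (π² × 2.02×10^11) = 1.713×10^-6 m⁴
I_req = 1.713×10^6 mm⁴
Solid square: I = a⁴/12  ⇒  a = (12I)^(1/4) = (12×1.713×10^6)^(1/4) = 67.3 mm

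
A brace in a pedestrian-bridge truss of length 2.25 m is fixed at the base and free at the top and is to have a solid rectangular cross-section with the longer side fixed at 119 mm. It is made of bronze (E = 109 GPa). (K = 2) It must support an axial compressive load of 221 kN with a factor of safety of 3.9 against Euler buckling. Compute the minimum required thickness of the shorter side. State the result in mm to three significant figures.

b ≈ 118 mm

Required P_cr = n·P = 3.9 × 221 = 861.9 kN
L_e = K·L = 2 × 2.25 = 4.500 m
Required I = P_cr·L_e²/(π²E) = 8.619×10^5 × 4.500² / (π² × 1.09×10^11) = 1.622×10^-5 m⁴
I_req = 1.622×10^7 mm⁴
Rectangle, weak axis: I_min = h·b³/12 with h = 119 mm fixed  ⇒  b = (12I/h)^(1/3) = 118 mm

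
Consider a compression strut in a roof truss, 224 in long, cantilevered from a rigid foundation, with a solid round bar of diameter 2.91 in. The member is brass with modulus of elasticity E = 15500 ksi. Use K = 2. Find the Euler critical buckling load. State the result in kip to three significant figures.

P_cr ≈ 2.68 kip

I = πd⁴/64 = π×2.91⁴/64 = 3.520 in⁴
Effective length L_e = K·L = 2 × 224 = 448.0 in
P_cr = π²EI / L_e² = π² × 15500×10³ × 3.520 / 448.0² = 2.683×10^3 lb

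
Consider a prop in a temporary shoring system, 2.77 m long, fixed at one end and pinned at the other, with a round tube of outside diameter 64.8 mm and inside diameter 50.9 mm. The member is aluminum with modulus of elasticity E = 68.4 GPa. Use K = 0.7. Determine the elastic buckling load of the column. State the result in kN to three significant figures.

d_o = 64.8 mm, d_i = 50.9 mm
I = π(d_o⁴ − d_i⁴)/64 = π(64.8⁴ − 50.90⁴)/64 = 5.360×10^5 mm⁴
I = 5.360×10^5 mm⁴ = 5.360×10^-7 m⁴
Effective length L_e = K·L = 0.7 × 2.77 = 1.939 m
P_cr = π²EI / L_e² = π² × 68.4×10⁹ × 5.360×10^-7 / 1.939² = 9.625×10^4 N

P_cr ≈ 96.2 kN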